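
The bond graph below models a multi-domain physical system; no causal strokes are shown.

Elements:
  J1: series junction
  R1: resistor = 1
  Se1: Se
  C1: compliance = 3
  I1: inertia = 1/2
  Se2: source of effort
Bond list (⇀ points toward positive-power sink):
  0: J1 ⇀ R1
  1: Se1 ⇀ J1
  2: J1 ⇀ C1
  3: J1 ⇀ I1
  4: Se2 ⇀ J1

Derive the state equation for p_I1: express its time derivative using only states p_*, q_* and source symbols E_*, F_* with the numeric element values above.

dp_I1/dt = E_Se1 + E_Se2 - 2*p_I1 - q_C1/3

β1 stroke at J1  (Se1 (Se) sets effort on bond)
β4 stroke at J1  (Se2: effort source, stroke at far end)
β2 stroke at J1  (prefer integral on C1)
β3 stroke at I1  (I1 integral (f out))
β0 stroke at J1  (1-jn J1 has f-setter on 3)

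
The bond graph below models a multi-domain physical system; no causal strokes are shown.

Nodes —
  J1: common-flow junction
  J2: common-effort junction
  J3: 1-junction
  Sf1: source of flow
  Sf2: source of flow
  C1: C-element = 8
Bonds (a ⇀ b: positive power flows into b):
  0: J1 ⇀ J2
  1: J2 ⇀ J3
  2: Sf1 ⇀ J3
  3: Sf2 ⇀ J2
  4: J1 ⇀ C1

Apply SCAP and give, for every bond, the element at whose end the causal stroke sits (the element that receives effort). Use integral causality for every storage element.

β0 →J2
β1 →J3
β2 →Sf1
β3 →Sf2
β4 →J1

β2 →Sf1  (source Sf1 imposes f)
β3 →Sf2  (Sf2: flow source, stroke at near end)
β1 →J3  (J3: bond 2 brought flow, rest push out)
β0 →J2  (J2: last free bond brings effort in)
β4 →J1  (common-f at J1 fixed by 0)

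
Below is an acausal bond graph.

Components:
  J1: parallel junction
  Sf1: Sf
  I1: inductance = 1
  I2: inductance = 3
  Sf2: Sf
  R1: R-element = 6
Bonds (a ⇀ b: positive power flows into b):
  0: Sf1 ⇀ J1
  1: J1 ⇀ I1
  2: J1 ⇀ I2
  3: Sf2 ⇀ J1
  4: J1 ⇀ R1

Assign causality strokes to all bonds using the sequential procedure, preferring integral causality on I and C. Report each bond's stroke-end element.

bond 0 stroke at Sf1
bond 1 stroke at I1
bond 2 stroke at I2
bond 3 stroke at Sf2
bond 4 stroke at J1

bond 0 |Sf1  (Sf1 (Sf) sets flow on bond)
bond 3 |Sf2  (Sf2 (Sf) sets flow on bond)
bond 1 |I1  (I1: I, integral causality)
bond 2 |I2  (I2 outputs flow p/I2)
bond 4 |J1  (closing 0-jn rule on J1)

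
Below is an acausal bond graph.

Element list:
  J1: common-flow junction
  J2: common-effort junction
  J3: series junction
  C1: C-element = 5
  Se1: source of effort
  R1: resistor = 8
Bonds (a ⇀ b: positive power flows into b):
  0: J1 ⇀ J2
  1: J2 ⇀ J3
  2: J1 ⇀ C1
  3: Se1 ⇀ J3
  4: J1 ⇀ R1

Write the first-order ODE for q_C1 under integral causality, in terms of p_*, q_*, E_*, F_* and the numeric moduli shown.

dq_C1/dt = E_Se1/8 - q_C1/40

b3 stroke at J3  (Se1 fixes effort; stroke away)
b1 stroke at J2  (only one flow-in slot at J3)
b0 stroke at J1  (0-jn J2 has e-setter on 1)
b2 stroke at J1  (C1: C, integral causality)
b4 stroke at R1  (closing 1-jn rule on J1)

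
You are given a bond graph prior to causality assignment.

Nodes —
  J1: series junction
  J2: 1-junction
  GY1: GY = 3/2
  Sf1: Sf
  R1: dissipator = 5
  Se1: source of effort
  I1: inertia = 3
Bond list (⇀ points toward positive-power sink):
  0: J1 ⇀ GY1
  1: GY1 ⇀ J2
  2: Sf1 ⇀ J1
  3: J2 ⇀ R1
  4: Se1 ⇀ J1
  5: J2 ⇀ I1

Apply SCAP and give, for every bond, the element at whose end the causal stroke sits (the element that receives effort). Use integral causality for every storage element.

#2 stroke at Sf1  (Sf1 fixes flow; stroke at Sf1)
#4 stroke at J1  (source Se1 imposes e)
#0 stroke at J1  (1-jn J1 has f-setter on 2)
#1 stroke at J2  (through GY1, causality inverts; strokes same side of GY1)
#5 stroke at I1  (I1 outputs flow p/I1)
#3 stroke at J2  (common-f at J2 fixed by 5)

#0 →J1
#1 →J2
#2 →Sf1
#3 →J2
#4 →J1
#5 →I1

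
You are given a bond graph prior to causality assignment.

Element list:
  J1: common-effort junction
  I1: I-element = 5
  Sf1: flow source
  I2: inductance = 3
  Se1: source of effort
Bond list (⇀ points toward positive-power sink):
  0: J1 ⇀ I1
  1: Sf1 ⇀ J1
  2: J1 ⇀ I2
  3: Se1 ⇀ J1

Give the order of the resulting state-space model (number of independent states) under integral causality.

2  (I1, I2 all integral)

#1 |Sf1  (Sf1 fixes flow; stroke at Sf1)
#3 |J1  (Se1 fixes effort; stroke away)
#0 |I1  (J1: bond 3 brought effort, rest push out)
#2 |I2  (0-jn J1 has e-setter on 3)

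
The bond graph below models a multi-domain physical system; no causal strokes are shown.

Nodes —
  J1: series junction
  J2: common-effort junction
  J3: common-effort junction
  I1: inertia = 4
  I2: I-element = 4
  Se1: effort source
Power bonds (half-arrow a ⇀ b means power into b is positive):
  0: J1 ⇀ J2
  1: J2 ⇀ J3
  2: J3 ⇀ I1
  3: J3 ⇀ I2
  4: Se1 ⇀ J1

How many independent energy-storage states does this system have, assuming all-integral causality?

2  (I1, I2 all integral)

b4 |J1  (Se1 fixes effort; stroke away)
b0 |J2  (J1: last free bond brings flow in)
b1 |J3  (J2: bond 0 brought effort, rest push out)
b2 |I1  (J3: bond 1 brought effort, rest push out)
b3 |I2  (common-e at J3 fixed by 1)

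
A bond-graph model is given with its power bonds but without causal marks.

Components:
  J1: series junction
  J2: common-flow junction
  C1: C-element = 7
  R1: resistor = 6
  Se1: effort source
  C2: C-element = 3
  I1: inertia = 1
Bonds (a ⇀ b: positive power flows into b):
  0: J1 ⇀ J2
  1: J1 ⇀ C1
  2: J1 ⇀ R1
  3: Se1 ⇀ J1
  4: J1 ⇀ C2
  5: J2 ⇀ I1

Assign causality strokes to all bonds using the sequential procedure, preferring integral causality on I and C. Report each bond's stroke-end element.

bond 0 stroke→J2
bond 1 stroke→J1
bond 2 stroke→J1
bond 3 stroke→J1
bond 4 stroke→J1
bond 5 stroke→I1

bond 3 stroke→J1  (source Se1 imposes e)
bond 1 stroke→J1  (C1: C, integral causality)
bond 4 stroke→J1  (C2: C, integral causality)
bond 5 stroke→I1  (I1: I, integral causality)
bond 0 stroke→J2  (common-f at J2 fixed by 5)
bond 2 stroke→J1  (common-f at J1 fixed by 0)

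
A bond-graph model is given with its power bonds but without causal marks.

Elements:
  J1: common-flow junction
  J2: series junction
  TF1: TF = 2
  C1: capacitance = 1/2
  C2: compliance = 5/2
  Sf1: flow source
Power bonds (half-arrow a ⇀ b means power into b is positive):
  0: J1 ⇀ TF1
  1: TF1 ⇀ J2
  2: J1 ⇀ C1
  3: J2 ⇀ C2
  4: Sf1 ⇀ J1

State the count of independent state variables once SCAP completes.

β4 →Sf1  (Sf1 fixes flow; stroke at Sf1)
β0 →J1  (common-f at J1 fixed by 4)
β2 →J1  (J1: bond 4 brought flow, rest push out)
β1 →TF1  (TF TF1: opposite of bond 0)
β3 →J2  (J2 flow already set via bond 1)

2  (C1, C2 all integral)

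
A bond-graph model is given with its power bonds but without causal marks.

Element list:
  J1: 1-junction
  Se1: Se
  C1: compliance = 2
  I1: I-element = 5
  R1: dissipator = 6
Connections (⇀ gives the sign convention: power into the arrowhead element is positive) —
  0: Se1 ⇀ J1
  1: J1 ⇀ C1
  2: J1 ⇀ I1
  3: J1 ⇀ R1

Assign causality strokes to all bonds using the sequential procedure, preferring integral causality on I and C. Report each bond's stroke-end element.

bond 0 →J1  (source Se1 imposes e)
bond 1 →J1  (prefer integral on C1)
bond 2 →I1  (I1 integral (f out))
bond 3 →J1  (J1: bond 2 brought flow, rest push out)

#0 stroke→J1
#1 stroke→J1
#2 stroke→I1
#3 stroke→J1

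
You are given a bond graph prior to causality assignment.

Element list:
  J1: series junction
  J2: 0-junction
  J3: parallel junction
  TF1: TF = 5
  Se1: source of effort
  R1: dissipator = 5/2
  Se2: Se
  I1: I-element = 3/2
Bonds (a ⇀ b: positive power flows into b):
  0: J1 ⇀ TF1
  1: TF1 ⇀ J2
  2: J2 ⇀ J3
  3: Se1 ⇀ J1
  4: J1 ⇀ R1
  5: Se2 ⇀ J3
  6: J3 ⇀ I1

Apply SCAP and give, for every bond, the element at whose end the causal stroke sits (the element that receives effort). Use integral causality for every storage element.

β3 stroke→J1  (source Se1 imposes e)
β5 stroke→J3  (source Se2 imposes e)
β2 stroke→J2  (J3: bond 5 brought effort, rest push out)
β6 stroke→I1  (J3: bond 5 brought effort, rest push out)
β1 stroke→TF1  (0-jn J2 has e-setter on 2)
β0 stroke→J1  (through TF1, causality passes straight; one stroke at TF1)
β4 stroke→R1  (closing 1-jn rule on J1)

bond 0 stroke at J1
bond 1 stroke at TF1
bond 2 stroke at J2
bond 3 stroke at J1
bond 4 stroke at R1
bond 5 stroke at J3
bond 6 stroke at I1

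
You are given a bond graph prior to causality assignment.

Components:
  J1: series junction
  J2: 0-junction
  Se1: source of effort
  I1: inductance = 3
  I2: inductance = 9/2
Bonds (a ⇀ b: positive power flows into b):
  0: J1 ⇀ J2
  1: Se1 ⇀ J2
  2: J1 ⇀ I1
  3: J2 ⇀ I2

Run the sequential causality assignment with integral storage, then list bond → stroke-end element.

#1 stroke at J2  (Se1 (Se) sets effort on bond)
#0 stroke at J1  (J2: bond 1 brought effort, rest push out)
#3 stroke at I2  (J2: bond 1 brought effort, rest push out)
#2 stroke at I1  (J1: last free bond brings flow in)

β0 |J1
β1 |J2
β2 |I1
β3 |I2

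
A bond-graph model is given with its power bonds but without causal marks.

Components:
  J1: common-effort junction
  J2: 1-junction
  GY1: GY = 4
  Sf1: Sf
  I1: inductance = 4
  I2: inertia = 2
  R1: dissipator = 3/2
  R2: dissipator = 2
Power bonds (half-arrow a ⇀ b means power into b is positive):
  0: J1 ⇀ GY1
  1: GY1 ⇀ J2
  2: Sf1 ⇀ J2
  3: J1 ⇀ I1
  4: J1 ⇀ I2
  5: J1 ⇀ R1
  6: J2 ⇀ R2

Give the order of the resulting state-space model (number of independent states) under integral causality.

2  (I1, I2 all integral)

β2 |Sf1  (Sf1 fixes flow; stroke at Sf1)
β1 |J2  (J2: bond 2 brought flow, rest push out)
β6 |J2  (common-f at J2 fixed by 2)
β0 |J1  (GY1: gyrator matches bond 1)
β3 |I1  (common-e at J1 fixed by 0)
β4 |I2  (0-jn J1 has e-setter on 0)
β5 |R1  (0-jn J1 has e-setter on 0)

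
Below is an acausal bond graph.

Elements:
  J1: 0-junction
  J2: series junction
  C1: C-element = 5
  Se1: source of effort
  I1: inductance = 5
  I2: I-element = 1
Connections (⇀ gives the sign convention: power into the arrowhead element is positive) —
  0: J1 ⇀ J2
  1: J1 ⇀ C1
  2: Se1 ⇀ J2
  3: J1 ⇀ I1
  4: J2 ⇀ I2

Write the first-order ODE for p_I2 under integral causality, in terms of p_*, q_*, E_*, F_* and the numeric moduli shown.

b2 stroke→J2  (Se1: effort source, stroke at far end)
b1 stroke→J1  (C1: C, integral causality)
b0 stroke→J2  (common-e at J1 fixed by 1)
b3 stroke→I1  (J1 effort already set via bond 1)
b4 stroke→I2  (J2 needs exactly one f-in)

dp_I2/dt = E_Se1 + q_C1/5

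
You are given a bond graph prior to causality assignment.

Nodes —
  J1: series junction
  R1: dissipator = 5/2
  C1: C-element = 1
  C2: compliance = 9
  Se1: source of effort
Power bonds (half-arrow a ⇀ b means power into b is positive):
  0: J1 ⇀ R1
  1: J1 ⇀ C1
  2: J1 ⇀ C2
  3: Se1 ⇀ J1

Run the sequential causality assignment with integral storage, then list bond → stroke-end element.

bond 3 |J1  (Se1 (Se) sets effort on bond)
bond 1 |J1  (C1 integral (e out))
bond 2 |J1  (C2 integral (e out))
bond 0 |R1  (closing 1-jn rule on J1)

b0 →R1
b1 →J1
b2 →J1
b3 →J1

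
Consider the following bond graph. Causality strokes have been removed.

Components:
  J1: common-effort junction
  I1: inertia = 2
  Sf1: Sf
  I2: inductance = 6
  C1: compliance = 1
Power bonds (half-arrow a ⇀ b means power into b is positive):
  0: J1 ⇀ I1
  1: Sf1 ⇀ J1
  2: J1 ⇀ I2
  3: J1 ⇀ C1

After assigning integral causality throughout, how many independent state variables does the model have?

3  (C1, I1, I2 all integral)

bond 1 stroke→Sf1  (Sf1 (Sf) sets flow on bond)
bond 0 stroke→I1  (I1 outputs flow p/I1)
bond 2 stroke→I2  (I2 outputs flow p/I2)
bond 3 stroke→J1  (J1 needs exactly one e-in)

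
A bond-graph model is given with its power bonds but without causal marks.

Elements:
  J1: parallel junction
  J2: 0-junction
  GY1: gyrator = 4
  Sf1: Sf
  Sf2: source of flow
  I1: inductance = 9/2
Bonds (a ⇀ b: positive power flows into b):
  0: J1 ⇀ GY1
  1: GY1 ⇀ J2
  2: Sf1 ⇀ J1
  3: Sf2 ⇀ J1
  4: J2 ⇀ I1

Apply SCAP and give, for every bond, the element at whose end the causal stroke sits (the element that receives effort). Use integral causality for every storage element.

β0 stroke at J1
β1 stroke at J2
β2 stroke at Sf1
β3 stroke at Sf2
β4 stroke at I1

b2 →Sf1  (Sf1 fixes flow; stroke at Sf1)
b3 →Sf2  (Sf2 (Sf) sets flow on bond)
b0 →J1  (J1: last free bond brings effort in)
b1 →J2  (GY GY1: same side as bond 0)
b4 →I1  (J2: bond 1 brought effort, rest push out)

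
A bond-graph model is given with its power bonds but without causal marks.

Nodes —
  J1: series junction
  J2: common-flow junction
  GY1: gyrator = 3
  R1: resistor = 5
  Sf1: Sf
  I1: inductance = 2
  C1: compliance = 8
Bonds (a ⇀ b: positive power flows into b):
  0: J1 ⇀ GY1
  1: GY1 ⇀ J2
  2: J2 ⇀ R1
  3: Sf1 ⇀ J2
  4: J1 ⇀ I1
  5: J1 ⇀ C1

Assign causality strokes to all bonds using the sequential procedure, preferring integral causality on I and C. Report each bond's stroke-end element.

β0 stroke at J1
β1 stroke at J2
β2 stroke at J2
β3 stroke at Sf1
β4 stroke at I1
β5 stroke at J1

bond 3 stroke→Sf1  (Sf1 (Sf) sets flow on bond)
bond 1 stroke→J2  (J2 flow already set via bond 3)
bond 2 stroke→J2  (J2 flow already set via bond 3)
bond 0 stroke→J1  (GY GY1: same side as bond 1)
bond 4 stroke→I1  (prefer integral on I1)
bond 5 stroke→J1  (1-jn J1 has f-setter on 4)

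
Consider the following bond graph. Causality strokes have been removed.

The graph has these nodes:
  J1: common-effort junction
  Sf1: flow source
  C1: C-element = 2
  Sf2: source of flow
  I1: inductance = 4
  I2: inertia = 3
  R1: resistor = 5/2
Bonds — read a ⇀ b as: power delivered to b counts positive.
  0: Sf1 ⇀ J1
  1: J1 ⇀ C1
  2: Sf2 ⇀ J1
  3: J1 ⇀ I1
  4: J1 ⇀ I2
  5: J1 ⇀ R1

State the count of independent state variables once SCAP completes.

3  (C1, I1, I2 all integral)

b0 stroke at Sf1  (Sf1 (Sf) sets flow on bond)
b2 stroke at Sf2  (Sf2 fixes flow; stroke at Sf2)
b1 stroke at J1  (C1 outputs effort q/C1)
b3 stroke at I1  (common-e at J1 fixed by 1)
b4 stroke at I2  (J1: bond 1 brought effort, rest push out)
b5 stroke at R1  (common-e at J1 fixed by 1)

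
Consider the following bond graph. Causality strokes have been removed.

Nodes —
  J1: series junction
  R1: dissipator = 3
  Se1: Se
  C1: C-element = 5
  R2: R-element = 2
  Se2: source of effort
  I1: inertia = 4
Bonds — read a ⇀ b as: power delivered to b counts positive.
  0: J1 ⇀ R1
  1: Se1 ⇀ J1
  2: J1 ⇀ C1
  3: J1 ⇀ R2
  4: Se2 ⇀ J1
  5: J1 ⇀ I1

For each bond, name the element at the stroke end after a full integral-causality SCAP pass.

b1 →J1  (Se1 fixes effort; stroke away)
b4 →J1  (Se2 (Se) sets effort on bond)
b2 →J1  (prefer integral on C1)
b5 →I1  (I1 outputs flow p/I1)
b0 →J1  (J1 flow already set via bond 5)
b3 →J1  (1-jn J1 has f-setter on 5)

#0 stroke→J1
#1 stroke→J1
#2 stroke→J1
#3 stroke→J1
#4 stroke→J1
#5 stroke→I1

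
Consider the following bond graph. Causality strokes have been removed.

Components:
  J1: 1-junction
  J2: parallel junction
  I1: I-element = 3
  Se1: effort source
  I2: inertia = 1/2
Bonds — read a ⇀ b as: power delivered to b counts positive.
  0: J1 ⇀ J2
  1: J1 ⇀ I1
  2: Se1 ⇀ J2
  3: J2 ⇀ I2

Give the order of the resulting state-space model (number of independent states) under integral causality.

2  (I1, I2 all integral)

#2 →J2  (Se1 (Se) sets effort on bond)
#0 →J1  (J2 effort already set via bond 2)
#3 →I2  (J2: bond 2 brought effort, rest push out)
#1 →I1  (J1: last free bond brings flow in)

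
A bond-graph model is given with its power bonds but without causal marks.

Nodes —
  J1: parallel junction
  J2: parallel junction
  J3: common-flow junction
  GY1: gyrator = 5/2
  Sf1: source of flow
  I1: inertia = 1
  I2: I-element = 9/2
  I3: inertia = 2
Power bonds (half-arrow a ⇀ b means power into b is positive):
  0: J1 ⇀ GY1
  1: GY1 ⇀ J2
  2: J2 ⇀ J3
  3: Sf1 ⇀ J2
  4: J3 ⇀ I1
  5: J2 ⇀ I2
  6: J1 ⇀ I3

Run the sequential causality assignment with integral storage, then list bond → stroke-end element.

b3 →Sf1  (Sf1 fixes flow; stroke at Sf1)
b4 →I1  (I1 outputs flow p/I1)
b2 →J3  (common-f at J3 fixed by 4)
b5 →I2  (I2 outputs flow p/I2)
b1 →J2  (J2 needs exactly one e-in)
b0 →J1  (GY1: gyrator matches bond 1)
b6 →I3  (J1 effort already set via bond 0)

#0 |J1
#1 |J2
#2 |J3
#3 |Sf1
#4 |I1
#5 |I2
#6 |I3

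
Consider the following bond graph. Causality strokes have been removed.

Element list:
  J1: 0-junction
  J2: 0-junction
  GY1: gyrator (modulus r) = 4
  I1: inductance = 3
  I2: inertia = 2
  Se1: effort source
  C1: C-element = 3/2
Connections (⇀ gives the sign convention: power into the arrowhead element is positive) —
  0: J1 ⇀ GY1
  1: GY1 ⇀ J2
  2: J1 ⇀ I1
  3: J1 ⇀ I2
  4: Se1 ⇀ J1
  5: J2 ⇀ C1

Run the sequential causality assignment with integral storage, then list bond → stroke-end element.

#0 |GY1
#1 |GY1
#2 |I1
#3 |I2
#4 |J1
#5 |J2

bond 4 →J1  (source Se1 imposes e)
bond 0 →GY1  (J1 effort already set via bond 4)
bond 2 →I1  (0-jn J1 has e-setter on 4)
bond 3 →I2  (common-e at J1 fixed by 4)
bond 1 →GY1  (through GY1, causality inverts; strokes same side of GY1)
bond 5 →J2  (closing 0-jn rule on J2)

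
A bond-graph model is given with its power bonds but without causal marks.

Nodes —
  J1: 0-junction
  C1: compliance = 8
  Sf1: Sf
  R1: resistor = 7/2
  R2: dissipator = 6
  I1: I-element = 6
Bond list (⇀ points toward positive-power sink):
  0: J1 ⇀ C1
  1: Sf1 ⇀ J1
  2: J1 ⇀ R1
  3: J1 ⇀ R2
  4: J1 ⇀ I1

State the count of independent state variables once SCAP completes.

2  (C1, I1 all integral)

b1 →Sf1  (Sf1: flow source, stroke at near end)
b0 →J1  (C1 integral (e out))
b2 →R1  (common-e at J1 fixed by 0)
b3 →R2  (common-e at J1 fixed by 0)
b4 →I1  (0-jn J1 has e-setter on 0)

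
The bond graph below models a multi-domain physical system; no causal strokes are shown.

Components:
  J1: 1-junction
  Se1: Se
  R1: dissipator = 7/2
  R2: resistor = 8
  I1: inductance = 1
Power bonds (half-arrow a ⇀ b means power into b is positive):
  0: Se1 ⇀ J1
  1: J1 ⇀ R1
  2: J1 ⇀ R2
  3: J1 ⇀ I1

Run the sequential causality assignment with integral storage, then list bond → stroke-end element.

#0 stroke→J1  (Se1 fixes effort; stroke away)
#3 stroke→I1  (I1 integral (f out))
#1 stroke→J1  (J1: bond 3 brought flow, rest push out)
#2 stroke→J1  (1-jn J1 has f-setter on 3)

#0 →J1
#1 →J1
#2 →J1
#3 →I1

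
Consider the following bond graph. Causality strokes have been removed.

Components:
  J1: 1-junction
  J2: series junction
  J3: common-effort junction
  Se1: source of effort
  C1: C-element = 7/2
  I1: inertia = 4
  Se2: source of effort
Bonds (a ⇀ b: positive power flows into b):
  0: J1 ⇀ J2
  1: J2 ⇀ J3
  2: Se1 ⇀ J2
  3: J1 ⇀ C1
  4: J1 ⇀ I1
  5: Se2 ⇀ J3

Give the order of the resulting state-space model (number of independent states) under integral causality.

2  (C1, I1 all integral)

bond 2 stroke→J2  (Se1: effort source, stroke at far end)
bond 5 stroke→J3  (Se2 (Se) sets effort on bond)
bond 1 stroke→J2  (common-e at J3 fixed by 5)
bond 0 stroke→J1  (closing 1-jn rule on J2)
bond 3 stroke→J1  (prefer integral on C1)
bond 4 stroke→I1  (J1 needs exactly one f-in)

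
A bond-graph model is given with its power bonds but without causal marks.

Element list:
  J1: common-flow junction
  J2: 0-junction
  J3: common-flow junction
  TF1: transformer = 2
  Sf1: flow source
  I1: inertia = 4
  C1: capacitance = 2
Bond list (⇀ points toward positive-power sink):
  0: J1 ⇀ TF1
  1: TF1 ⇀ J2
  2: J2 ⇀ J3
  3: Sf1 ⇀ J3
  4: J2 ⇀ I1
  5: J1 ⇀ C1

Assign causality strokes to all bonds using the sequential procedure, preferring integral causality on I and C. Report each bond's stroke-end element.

β0 stroke→TF1
β1 stroke→J2
β2 stroke→J3
β3 stroke→Sf1
β4 stroke→I1
β5 stroke→J1

bond 3 stroke→Sf1  (source Sf1 imposes f)
bond 2 stroke→J3  (J3 flow already set via bond 3)
bond 4 stroke→I1  (I1 outputs flow p/I1)
bond 1 stroke→J2  (closing 0-jn rule on J2)
bond 0 stroke→TF1  (TF1 one-in-one-out from 1)
bond 5 stroke→J1  (J1 flow already set via bond 0)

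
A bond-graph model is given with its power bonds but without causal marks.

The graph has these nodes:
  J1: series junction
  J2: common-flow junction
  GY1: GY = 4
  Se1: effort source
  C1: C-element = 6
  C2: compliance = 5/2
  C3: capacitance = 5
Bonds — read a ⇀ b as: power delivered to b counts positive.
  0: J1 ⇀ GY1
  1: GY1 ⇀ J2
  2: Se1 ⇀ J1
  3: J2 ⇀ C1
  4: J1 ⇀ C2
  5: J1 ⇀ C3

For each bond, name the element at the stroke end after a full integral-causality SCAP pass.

bond 2 →J1  (Se1 (Se) sets effort on bond)
bond 3 →J2  (C1 outputs effort q/C1)
bond 1 →GY1  (J2 needs exactly one f-in)
bond 0 →GY1  (GY1: gyrator matches bond 1)
bond 4 →J1  (common-f at J1 fixed by 0)
bond 5 →J1  (J1: bond 0 brought flow, rest push out)

b0 |GY1
b1 |GY1
b2 |J1
b3 |J2
b4 |J1
b5 |J1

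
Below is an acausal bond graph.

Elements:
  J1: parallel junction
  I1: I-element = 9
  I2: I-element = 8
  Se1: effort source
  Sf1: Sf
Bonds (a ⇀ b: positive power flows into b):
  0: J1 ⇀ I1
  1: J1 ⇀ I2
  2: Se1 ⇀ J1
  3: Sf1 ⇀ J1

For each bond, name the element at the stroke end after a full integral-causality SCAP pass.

β2 →J1  (source Se1 imposes e)
β3 →Sf1  (Sf1: flow source, stroke at near end)
β0 →I1  (common-e at J1 fixed by 2)
β1 →I2  (common-e at J1 fixed by 2)

#0 stroke at I1
#1 stroke at I2
#2 stroke at J1
#3 stroke at Sf1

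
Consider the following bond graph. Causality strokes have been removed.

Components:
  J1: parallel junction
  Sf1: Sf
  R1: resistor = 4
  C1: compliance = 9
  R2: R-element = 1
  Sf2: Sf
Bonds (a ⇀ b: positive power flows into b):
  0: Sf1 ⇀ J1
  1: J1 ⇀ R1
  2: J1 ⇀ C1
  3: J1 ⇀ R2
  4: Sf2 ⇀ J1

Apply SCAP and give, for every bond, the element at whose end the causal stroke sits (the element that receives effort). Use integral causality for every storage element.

b0 stroke→Sf1  (Sf1: flow source, stroke at near end)
b4 stroke→Sf2  (Sf2 fixes flow; stroke at Sf2)
b2 stroke→J1  (C1: C, integral causality)
b1 stroke→R1  (0-jn J1 has e-setter on 2)
b3 stroke→R2  (J1 effort already set via bond 2)

bond 0 stroke→Sf1
bond 1 stroke→R1
bond 2 stroke→J1
bond 3 stroke→R2
bond 4 stroke→Sf2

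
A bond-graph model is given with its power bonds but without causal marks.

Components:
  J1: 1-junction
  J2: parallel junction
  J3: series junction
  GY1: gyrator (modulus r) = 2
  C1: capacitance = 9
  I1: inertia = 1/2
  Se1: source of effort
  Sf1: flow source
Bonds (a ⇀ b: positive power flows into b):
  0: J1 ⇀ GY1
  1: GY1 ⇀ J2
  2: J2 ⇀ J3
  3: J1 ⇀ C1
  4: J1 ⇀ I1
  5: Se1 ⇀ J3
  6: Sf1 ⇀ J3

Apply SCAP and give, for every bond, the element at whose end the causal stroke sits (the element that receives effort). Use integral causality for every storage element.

β5 stroke at J3  (source Se1 imposes e)
β6 stroke at Sf1  (Sf1 (Sf) sets flow on bond)
β2 stroke at J3  (1-jn J3 has f-setter on 6)
β1 stroke at J2  (closing 0-jn rule on J2)
β0 stroke at J1  (GY1 both-in/both-out from 1)
β3 stroke at J1  (C1 integral (e out))
β4 stroke at I1  (only one flow-in slot at J1)

β0 stroke→J1
β1 stroke→J2
β2 stroke→J3
β3 stroke→J1
β4 stroke→I1
β5 stroke→J3
β6 stroke→Sf1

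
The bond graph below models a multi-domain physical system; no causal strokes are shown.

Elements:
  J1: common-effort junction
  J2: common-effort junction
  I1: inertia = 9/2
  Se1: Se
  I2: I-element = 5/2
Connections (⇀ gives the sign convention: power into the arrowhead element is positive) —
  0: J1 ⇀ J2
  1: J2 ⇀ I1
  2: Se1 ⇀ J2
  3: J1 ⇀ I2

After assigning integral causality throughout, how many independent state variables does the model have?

2  (I1, I2 all integral)

bond 2 stroke→J2  (Se1 fixes effort; stroke away)
bond 0 stroke→J1  (J2: bond 2 brought effort, rest push out)
bond 1 stroke→I1  (0-jn J2 has e-setter on 2)
bond 3 stroke→I2  (common-e at J1 fixed by 0)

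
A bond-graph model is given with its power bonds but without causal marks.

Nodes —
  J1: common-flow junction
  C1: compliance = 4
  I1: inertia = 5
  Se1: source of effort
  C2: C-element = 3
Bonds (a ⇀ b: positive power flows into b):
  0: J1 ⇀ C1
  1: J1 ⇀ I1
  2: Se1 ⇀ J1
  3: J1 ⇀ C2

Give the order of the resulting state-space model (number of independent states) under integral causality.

3  (C1, C2, I1 all integral)

b2 →J1  (Se1 (Se) sets effort on bond)
b0 →J1  (C1: C, integral causality)
b1 →I1  (I1: I, integral causality)
b3 →J1  (J1: bond 1 brought flow, rest push out)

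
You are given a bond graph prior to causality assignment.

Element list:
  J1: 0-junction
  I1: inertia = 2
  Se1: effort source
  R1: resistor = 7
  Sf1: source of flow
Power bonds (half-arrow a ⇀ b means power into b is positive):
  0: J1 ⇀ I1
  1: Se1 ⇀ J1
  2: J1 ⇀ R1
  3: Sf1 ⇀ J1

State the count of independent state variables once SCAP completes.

1  (I1 all integral)

#1 |J1  (Se1: effort source, stroke at far end)
#3 |Sf1  (source Sf1 imposes f)
#0 |I1  (J1 effort already set via bond 1)
#2 |R1  (J1 effort already set via bond 1)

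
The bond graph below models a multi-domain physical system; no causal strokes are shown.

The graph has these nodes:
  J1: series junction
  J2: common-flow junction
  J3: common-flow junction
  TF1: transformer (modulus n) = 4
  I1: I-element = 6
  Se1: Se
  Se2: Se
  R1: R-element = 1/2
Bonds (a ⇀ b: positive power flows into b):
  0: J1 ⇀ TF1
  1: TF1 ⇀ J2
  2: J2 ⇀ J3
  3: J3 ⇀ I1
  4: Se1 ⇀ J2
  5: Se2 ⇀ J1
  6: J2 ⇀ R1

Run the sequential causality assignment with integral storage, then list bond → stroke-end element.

β4 stroke→J2  (Se1 (Se) sets effort on bond)
β5 stroke→J1  (Se2 (Se) sets effort on bond)
β0 stroke→TF1  (J1 needs exactly one f-in)
β1 stroke→J2  (through TF1, causality passes straight; one stroke at TF1)
β3 stroke→I1  (prefer integral on I1)
β2 stroke→J3  (J3 flow already set via bond 3)
β6 stroke→J2  (J2: bond 2 brought flow, rest push out)

bond 0 stroke→TF1
bond 1 stroke→J2
bond 2 stroke→J3
bond 3 stroke→I1
bond 4 stroke→J2
bond 5 stroke→J1
bond 6 stroke→J2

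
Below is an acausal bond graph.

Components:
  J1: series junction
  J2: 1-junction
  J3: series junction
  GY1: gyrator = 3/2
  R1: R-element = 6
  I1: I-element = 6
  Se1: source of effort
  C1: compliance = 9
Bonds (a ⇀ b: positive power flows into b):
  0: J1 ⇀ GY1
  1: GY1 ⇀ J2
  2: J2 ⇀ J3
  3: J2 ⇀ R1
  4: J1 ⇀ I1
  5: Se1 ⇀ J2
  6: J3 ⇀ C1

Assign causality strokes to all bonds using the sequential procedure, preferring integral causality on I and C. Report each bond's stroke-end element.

#0 →J1
#1 →J2
#2 →J2
#3 →R1
#4 →I1
#5 →J2
#6 →J3

#5 stroke at J2  (source Se1 imposes e)
#4 stroke at I1  (I1: I, integral causality)
#0 stroke at J1  (1-jn J1 has f-setter on 4)
#1 stroke at J2  (GY GY1: same side as bond 0)
#6 stroke at J3  (C1: C, integral causality)
#2 stroke at J2  (closing 1-jn rule on J3)
#3 stroke at R1  (J2 needs exactly one f-in)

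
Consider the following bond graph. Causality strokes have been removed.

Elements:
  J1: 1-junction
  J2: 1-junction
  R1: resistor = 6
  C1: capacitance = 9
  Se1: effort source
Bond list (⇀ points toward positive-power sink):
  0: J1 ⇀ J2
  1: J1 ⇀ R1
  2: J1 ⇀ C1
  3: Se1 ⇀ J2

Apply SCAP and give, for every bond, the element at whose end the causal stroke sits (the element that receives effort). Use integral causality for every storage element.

β0 |J1
β1 |R1
β2 |J1
β3 |J2

bond 3 →J2  (source Se1 imposes e)
bond 0 →J1  (J2 needs exactly one f-in)
bond 2 →J1  (C1: C, integral causality)
bond 1 →R1  (J1: last free bond brings flow in)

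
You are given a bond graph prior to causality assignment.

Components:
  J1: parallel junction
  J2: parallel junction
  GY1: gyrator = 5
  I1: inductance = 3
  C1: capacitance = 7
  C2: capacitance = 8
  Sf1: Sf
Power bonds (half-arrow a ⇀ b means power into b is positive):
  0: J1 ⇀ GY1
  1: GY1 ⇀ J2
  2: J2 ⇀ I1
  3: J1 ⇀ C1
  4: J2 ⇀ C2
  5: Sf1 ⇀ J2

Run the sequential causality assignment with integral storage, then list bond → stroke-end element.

bond 5 stroke→Sf1  (Sf1: flow source, stroke at near end)
bond 2 stroke→I1  (I1 integral (f out))
bond 3 stroke→J1  (C1: C, integral causality)
bond 0 stroke→GY1  (0-jn J1 has e-setter on 3)
bond 1 stroke→GY1  (GY1 both-in/both-out from 0)
bond 4 stroke→J2  (J2: last free bond brings effort in)

bond 0 stroke→GY1
bond 1 stroke→GY1
bond 2 stroke→I1
bond 3 stroke→J1
bond 4 stroke→J2
bond 5 stroke→Sf1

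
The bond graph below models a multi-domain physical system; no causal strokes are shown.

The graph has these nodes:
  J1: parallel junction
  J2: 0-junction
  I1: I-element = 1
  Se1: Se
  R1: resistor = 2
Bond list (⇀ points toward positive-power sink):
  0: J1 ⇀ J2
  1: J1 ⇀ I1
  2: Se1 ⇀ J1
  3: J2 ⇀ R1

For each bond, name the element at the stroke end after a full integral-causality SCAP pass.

#0 stroke at J2
#1 stroke at I1
#2 stroke at J1
#3 stroke at R1

bond 2 |J1  (Se1: effort source, stroke at far end)
bond 0 |J2  (J1: bond 2 brought effort, rest push out)
bond 1 |I1  (common-e at J1 fixed by 2)
bond 3 |R1  (J2 effort already set via bond 0)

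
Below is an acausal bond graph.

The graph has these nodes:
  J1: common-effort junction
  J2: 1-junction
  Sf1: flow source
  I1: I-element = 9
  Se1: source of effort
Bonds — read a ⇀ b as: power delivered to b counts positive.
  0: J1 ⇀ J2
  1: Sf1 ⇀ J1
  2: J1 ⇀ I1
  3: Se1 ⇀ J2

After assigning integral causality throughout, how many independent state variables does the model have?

1  (I1 all integral)

bond 1 →Sf1  (source Sf1 imposes f)
bond 3 →J2  (Se1: effort source, stroke at far end)
bond 0 →J1  (J2: last free bond brings flow in)
bond 2 →I1  (0-jn J1 has e-setter on 0)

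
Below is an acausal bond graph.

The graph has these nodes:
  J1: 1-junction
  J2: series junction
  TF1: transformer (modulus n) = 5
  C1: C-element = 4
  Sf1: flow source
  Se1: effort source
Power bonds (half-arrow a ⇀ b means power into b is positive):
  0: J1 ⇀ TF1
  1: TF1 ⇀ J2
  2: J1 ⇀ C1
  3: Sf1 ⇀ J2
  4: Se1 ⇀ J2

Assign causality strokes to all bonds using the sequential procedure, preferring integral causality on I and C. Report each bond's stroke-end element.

β0 →TF1
β1 →J2
β2 →J1
β3 →Sf1
β4 →J2

#3 |Sf1  (Sf1: flow source, stroke at near end)
#4 |J2  (Se1 fixes effort; stroke away)
#1 |J2  (common-f at J2 fixed by 3)
#0 |TF1  (TF1: transformer flips bond 1)
#2 |J1  (J1: bond 0 brought flow, rest push out)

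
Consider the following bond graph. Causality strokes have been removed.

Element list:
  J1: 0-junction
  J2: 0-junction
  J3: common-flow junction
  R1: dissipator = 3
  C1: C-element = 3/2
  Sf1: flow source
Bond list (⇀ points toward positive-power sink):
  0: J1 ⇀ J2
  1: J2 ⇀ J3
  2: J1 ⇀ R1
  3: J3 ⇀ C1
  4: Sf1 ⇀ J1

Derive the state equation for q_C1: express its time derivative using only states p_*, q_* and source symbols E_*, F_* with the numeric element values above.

#4 stroke→Sf1  (Sf1 fixes flow; stroke at Sf1)
#3 stroke→J3  (C1 integral (e out))
#1 stroke→J2  (closing 1-jn rule on J3)
#0 stroke→J1  (common-e at J2 fixed by 1)
#2 stroke→R1  (0-jn J1 has e-setter on 0)

dq_C1/dt = F_Sf1 - 2*q_C1/9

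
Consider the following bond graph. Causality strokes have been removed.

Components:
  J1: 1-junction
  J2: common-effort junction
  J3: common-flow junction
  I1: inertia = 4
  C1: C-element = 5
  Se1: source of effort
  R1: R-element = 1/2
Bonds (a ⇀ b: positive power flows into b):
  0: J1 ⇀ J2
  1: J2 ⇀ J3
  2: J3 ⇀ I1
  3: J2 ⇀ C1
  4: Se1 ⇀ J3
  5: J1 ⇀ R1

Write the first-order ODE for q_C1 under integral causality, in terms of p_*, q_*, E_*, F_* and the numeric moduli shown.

#4 |J3  (Se1 (Se) sets effort on bond)
#2 |I1  (I1 outputs flow p/I1)
#1 |J3  (1-jn J3 has f-setter on 2)
#3 |J2  (C1 integral (e out))
#0 |J1  (common-e at J2 fixed by 3)
#5 |R1  (closing 1-jn rule on J1)

dq_C1/dt = -p_I1/4 - 2*q_C1/5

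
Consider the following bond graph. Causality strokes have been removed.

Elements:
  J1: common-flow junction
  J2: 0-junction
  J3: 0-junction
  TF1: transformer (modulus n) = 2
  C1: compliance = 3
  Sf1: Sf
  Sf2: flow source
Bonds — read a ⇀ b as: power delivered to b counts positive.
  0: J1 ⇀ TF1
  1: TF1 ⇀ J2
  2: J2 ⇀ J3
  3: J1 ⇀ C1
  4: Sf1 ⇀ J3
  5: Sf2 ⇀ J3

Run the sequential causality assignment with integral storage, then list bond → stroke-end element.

b4 |Sf1  (Sf1 (Sf) sets flow on bond)
b5 |Sf2  (Sf2 (Sf) sets flow on bond)
b2 |J3  (J3: last free bond brings effort in)
b1 |J2  (J2 needs exactly one e-in)
b0 |TF1  (TF TF1: opposite of bond 1)
b3 |J1  (J1: bond 0 brought flow, rest push out)

bond 0 |TF1
bond 1 |J2
bond 2 |J3
bond 3 |J1
bond 4 |Sf1
bond 5 |Sf2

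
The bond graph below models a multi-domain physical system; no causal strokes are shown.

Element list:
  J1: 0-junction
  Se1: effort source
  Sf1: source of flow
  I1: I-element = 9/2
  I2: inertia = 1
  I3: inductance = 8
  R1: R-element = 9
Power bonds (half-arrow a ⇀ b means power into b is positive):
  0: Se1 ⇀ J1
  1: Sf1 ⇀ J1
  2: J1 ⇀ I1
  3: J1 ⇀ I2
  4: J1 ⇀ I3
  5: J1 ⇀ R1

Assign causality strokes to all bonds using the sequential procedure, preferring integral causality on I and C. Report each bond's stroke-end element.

β0 stroke→J1
β1 stroke→Sf1
β2 stroke→I1
β3 stroke→I2
β4 stroke→I3
β5 stroke→R1

#0 |J1  (Se1: effort source, stroke at far end)
#1 |Sf1  (source Sf1 imposes f)
#2 |I1  (J1: bond 0 brought effort, rest push out)
#3 |I2  (J1 effort already set via bond 0)
#4 |I3  (J1: bond 0 brought effort, rest push out)
#5 |R1  (common-e at J1 fixed by 0)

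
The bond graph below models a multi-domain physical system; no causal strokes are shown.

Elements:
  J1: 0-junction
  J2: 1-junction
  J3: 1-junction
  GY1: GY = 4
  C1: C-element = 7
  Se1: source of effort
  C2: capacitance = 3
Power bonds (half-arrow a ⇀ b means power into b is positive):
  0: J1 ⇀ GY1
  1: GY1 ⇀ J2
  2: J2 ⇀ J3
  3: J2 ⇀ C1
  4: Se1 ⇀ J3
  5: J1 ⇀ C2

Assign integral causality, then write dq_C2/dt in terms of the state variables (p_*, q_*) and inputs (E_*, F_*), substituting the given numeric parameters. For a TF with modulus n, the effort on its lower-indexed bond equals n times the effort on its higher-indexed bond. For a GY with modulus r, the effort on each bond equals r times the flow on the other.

b4 stroke→J3  (Se1 fixes effort; stroke away)
b2 stroke→J2  (closing 1-jn rule on J3)
b3 stroke→J2  (prefer integral on C1)
b1 stroke→GY1  (only one flow-in slot at J2)
b0 stroke→GY1  (GY1 both-in/both-out from 1)
b5 stroke→J1  (J1: last free bond brings effort in)

dq_C2/dt = E_Se1/4 - q_C1/28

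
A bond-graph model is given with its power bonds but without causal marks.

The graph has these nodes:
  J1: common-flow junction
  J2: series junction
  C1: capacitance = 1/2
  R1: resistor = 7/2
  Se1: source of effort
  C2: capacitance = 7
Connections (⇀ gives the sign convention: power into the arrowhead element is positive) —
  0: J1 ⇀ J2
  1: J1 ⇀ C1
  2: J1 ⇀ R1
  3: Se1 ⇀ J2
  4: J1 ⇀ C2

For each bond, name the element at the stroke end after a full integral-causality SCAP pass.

β0 |J1
β1 |J1
β2 |R1
β3 |J2
β4 |J1

bond 3 |J2  (source Se1 imposes e)
bond 0 |J1  (J2 needs exactly one f-in)
bond 1 |J1  (C1 outputs effort q/C1)
bond 4 |J1  (C2 outputs effort q/C2)
bond 2 |R1  (only one flow-in slot at J1)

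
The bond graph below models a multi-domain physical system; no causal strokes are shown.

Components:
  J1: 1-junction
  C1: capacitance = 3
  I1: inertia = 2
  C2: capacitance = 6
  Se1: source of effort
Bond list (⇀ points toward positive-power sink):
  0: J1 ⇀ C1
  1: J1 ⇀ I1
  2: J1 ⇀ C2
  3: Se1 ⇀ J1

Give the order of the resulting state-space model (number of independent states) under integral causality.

bond 3 →J1  (Se1: effort source, stroke at far end)
bond 0 →J1  (prefer integral on C1)
bond 1 →I1  (prefer integral on I1)
bond 2 →J1  (1-jn J1 has f-setter on 1)

3  (C1, C2, I1 all integral)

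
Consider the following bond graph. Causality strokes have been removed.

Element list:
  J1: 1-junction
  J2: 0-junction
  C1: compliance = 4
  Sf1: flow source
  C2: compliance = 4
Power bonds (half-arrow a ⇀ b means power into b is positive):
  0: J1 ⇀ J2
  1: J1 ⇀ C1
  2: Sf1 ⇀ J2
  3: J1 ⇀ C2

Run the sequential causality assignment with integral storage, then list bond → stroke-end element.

β0 stroke at J2
β1 stroke at J1
β2 stroke at Sf1
β3 stroke at J1

bond 2 stroke at Sf1  (Sf1 fixes flow; stroke at Sf1)
bond 0 stroke at J2  (J2: last free bond brings effort in)
bond 1 stroke at J1  (1-jn J1 has f-setter on 0)
bond 3 stroke at J1  (common-f at J1 fixed by 0)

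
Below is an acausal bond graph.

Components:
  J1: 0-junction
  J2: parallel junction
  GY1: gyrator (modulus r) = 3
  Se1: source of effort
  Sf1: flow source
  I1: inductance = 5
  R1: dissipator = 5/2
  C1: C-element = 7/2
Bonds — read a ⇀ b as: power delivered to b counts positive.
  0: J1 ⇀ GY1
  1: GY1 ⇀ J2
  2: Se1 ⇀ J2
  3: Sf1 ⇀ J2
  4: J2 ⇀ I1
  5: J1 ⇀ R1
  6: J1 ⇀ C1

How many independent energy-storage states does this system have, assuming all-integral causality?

2  (C1, I1 all integral)

bond 2 |J2  (Se1: effort source, stroke at far end)
bond 3 |Sf1  (Sf1 (Sf) sets flow on bond)
bond 1 |GY1  (common-e at J2 fixed by 2)
bond 4 |I1  (common-e at J2 fixed by 2)
bond 0 |GY1  (GY GY1: same side as bond 1)
bond 6 |J1  (C1 integral (e out))
bond 5 |R1  (0-jn J1 has e-setter on 6)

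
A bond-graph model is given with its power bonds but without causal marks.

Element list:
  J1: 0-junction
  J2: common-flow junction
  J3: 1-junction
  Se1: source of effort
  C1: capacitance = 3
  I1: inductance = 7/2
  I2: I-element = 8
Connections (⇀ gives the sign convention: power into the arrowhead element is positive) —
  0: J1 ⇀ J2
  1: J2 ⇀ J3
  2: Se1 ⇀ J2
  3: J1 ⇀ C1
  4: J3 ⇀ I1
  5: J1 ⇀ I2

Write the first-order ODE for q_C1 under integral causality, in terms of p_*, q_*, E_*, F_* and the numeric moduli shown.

dq_C1/dt = -2*p_I1/7 - p_I2/8

bond 2 →J2  (source Se1 imposes e)
bond 3 →J1  (C1 outputs effort q/C1)
bond 0 →J2  (0-jn J1 has e-setter on 3)
bond 5 →I2  (J1 effort already set via bond 3)
bond 1 →J3  (closing 1-jn rule on J2)
bond 4 →I1  (closing 1-jn rule on J3)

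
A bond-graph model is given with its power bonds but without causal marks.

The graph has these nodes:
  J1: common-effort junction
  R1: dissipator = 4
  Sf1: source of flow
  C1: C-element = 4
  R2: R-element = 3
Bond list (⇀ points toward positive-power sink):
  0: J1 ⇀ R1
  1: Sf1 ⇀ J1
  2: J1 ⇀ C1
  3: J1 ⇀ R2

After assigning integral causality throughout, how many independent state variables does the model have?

1  (C1 all integral)

bond 1 stroke at Sf1  (Sf1: flow source, stroke at near end)
bond 2 stroke at J1  (prefer integral on C1)
bond 0 stroke at R1  (J1 effort already set via bond 2)
bond 3 stroke at R2  (0-jn J1 has e-setter on 2)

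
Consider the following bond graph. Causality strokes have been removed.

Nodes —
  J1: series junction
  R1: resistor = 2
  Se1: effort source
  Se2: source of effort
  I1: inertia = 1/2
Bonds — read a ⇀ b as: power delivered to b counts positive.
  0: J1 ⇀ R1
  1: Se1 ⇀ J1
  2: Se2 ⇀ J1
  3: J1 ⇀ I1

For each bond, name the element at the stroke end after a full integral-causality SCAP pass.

β1 stroke at J1  (source Se1 imposes e)
β2 stroke at J1  (Se2: effort source, stroke at far end)
β3 stroke at I1  (prefer integral on I1)
β0 stroke at J1  (J1: bond 3 brought flow, rest push out)

b0 →J1
b1 →J1
b2 →J1
b3 →I1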